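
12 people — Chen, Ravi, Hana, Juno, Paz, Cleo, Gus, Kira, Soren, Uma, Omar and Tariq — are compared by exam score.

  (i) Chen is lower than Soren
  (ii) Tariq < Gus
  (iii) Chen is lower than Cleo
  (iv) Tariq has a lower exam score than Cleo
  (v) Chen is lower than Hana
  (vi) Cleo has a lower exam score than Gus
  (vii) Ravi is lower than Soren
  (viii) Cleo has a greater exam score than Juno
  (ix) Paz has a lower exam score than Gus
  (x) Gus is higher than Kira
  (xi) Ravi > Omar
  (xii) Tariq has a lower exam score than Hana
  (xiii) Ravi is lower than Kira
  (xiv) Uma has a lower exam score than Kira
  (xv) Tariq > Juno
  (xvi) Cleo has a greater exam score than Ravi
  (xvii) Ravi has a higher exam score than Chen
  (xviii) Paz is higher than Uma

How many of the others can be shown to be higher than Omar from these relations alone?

From Omar the given relations immediately reach Ravi.
From those, Kira, Cleo, Soren — 4 in total.
From those, Gus — 5 in total.
No other element is forced above Omar by the given relations, so the count is 5.

5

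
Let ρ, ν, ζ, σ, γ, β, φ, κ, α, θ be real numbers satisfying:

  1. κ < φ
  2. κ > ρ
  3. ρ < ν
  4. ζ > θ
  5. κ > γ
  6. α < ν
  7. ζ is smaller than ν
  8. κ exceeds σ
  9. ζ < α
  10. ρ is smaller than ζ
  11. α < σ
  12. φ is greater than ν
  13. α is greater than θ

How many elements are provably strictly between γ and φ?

Chaining upward from γ reaches: κ.
Chaining downward from φ reaches: ρ, θ, ζ, α, σ, ν, κ.
Strictly between γ and φ are those in both lists: κ — 1 element.

1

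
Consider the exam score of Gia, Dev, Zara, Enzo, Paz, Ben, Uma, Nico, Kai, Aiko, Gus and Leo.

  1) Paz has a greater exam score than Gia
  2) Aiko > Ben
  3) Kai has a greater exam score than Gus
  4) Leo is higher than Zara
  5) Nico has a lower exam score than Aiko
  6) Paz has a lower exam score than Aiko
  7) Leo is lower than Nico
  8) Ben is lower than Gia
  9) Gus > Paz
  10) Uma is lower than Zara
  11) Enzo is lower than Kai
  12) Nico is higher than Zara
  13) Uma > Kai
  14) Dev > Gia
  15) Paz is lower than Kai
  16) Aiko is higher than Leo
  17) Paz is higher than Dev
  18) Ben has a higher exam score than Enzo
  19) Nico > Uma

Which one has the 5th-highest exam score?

Uma

The consecutive relations fix a unique order: Enzo < Ben < Gia < Dev < Paz < Gus < Kai < Uma < Zara < Leo < Nico < Aiko.
Counting 5 from the largest end gives Uma.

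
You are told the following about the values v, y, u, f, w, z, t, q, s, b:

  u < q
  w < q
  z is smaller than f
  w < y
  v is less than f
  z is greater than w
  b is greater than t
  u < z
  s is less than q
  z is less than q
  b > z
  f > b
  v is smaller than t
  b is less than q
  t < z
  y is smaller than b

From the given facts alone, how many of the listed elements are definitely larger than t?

4

The elements the relations force above t are z, b, f, q — no chain reaches any other.
That is 4.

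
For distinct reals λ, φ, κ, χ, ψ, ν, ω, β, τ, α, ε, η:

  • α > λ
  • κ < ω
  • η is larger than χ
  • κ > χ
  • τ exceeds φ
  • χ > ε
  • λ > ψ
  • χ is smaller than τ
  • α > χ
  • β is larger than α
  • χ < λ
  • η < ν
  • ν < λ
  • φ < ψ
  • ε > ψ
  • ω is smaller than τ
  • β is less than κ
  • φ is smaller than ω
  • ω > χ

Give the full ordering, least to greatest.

Nothing is placed below φ, so it is least; from there φ < ψ; ψ < ε; ε < χ; χ < η; η < ν; ν < λ; λ < α; α < β; β < κ; κ < ω; ω < τ, each given directly.

φ < ψ < ε < χ < η < ν < λ < α < β < κ < ω < τ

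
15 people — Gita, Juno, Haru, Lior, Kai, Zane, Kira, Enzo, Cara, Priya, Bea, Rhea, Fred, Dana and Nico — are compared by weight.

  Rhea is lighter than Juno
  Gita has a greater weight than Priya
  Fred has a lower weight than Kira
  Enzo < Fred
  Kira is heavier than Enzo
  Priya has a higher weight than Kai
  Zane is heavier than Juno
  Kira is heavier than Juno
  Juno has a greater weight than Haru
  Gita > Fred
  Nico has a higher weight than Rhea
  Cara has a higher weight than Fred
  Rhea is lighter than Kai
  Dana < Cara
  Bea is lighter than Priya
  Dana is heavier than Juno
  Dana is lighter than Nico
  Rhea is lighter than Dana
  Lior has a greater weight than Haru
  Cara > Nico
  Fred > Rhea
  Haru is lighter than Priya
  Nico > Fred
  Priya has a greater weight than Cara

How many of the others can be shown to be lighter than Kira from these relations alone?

The elements the relations force below Kira are Rhea, Haru, Enzo, Juno, Fred — no chain reaches any other.
That is 5.

5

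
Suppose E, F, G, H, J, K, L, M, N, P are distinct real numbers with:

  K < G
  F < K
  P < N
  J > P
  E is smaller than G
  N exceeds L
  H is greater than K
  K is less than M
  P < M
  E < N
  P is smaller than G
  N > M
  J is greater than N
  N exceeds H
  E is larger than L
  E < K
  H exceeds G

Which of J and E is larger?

Chaining the given relations: E < K < G < H < N < J.
So E < J; J is the larger of the two.

J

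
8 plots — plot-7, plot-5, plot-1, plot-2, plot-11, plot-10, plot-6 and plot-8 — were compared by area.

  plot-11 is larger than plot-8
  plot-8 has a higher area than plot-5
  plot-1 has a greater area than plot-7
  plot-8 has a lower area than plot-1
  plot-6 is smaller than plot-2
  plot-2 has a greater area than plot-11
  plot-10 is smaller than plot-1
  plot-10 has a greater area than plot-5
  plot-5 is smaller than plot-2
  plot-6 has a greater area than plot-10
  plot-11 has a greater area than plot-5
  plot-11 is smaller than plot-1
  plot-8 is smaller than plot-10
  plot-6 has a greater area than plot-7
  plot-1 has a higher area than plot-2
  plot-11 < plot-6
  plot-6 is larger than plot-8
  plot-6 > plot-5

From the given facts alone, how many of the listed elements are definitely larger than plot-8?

5

The elements the relations force above plot-8 are plot-10, plot-11, plot-6, plot-2, plot-1 — no chain reaches any other.
That is 5.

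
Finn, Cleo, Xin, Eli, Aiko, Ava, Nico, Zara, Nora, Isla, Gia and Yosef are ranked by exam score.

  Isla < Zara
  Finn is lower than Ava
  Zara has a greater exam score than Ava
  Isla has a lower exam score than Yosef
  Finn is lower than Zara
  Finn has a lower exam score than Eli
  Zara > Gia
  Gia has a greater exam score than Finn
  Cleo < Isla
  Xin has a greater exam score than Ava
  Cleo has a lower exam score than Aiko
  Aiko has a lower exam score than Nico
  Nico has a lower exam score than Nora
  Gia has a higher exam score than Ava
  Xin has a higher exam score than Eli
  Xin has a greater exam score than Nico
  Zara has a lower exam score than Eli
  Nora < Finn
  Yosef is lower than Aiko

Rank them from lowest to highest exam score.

Cleo < Isla < Yosef < Aiko < Nico < Nora < Finn < Ava < Gia < Zara < Eli < Xin

Nothing is placed below Cleo, so it is least; from there Cleo < Isla; Isla < Yosef; Yosef < Aiko; Aiko < Nico; Nico < Nora; Nora < Finn; Finn < Ava; Ava < Gia; Gia < Zara; Zara < Eli; Eli < Xin, each given directly.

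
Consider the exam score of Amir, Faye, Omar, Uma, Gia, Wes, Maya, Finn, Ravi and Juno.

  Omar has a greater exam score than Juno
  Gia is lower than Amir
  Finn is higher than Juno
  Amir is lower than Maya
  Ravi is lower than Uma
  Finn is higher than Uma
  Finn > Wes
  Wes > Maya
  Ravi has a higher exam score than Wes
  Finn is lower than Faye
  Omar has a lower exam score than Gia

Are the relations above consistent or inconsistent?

consistent

Every relation is compatible with Juno < Omar < Gia < Amir < Maya < Wes < Ravi < Uma < Finn < Faye; the set is consistent.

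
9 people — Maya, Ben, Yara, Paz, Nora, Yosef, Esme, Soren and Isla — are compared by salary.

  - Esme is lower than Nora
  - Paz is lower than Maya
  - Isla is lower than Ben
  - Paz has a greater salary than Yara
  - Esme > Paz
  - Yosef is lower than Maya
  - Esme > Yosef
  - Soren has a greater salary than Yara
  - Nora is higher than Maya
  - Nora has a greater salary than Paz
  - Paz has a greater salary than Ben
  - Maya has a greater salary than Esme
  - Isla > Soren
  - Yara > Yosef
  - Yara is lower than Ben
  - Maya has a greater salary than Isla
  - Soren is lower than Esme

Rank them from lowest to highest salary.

Each adjacent pair is fixed by a given relation: Yosef < Yara; Yara < Soren; Soren < Isla; Isla < Ben; Ben < Paz; Paz < Esme; Esme < Maya; Maya < Nora. Chaining them end to end gives the full order.

Yosef < Yara < Soren < Isla < Ben < Paz < Esme < Maya < Nora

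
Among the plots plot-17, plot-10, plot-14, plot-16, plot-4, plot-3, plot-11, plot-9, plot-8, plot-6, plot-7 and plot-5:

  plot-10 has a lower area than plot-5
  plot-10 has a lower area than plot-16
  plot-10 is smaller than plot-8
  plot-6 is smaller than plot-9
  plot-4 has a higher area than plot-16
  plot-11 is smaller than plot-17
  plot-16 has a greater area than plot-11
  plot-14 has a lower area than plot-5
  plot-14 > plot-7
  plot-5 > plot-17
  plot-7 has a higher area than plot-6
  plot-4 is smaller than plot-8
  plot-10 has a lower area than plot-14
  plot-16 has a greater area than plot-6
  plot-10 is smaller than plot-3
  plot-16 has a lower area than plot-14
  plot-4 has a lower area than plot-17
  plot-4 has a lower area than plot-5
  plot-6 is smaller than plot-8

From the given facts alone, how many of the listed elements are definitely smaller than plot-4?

Directly below plot-4: plot-16.
One step further: plot-6, plot-10, plot-11 (4 so far).
Nothing else is reachable below plot-4; 4 in all.

4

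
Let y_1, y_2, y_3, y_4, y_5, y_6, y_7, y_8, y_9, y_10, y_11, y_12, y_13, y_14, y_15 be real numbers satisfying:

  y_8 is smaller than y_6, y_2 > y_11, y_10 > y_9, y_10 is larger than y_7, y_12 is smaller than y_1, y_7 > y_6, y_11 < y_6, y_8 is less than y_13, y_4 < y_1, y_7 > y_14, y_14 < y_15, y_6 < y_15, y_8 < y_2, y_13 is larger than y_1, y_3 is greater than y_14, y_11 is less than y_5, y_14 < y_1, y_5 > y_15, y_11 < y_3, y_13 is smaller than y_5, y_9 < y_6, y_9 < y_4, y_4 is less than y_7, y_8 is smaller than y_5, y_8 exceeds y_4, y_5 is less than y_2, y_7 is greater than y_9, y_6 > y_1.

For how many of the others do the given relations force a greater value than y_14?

Directly above y_14: y_1, y_7, y_3, y_15.
One step further: y_6, y_10, y_13, y_5 (8 so far).
One step further: y_2 (9 so far).
No other element is forced above y_14 by the given relations, so the count is 9.

9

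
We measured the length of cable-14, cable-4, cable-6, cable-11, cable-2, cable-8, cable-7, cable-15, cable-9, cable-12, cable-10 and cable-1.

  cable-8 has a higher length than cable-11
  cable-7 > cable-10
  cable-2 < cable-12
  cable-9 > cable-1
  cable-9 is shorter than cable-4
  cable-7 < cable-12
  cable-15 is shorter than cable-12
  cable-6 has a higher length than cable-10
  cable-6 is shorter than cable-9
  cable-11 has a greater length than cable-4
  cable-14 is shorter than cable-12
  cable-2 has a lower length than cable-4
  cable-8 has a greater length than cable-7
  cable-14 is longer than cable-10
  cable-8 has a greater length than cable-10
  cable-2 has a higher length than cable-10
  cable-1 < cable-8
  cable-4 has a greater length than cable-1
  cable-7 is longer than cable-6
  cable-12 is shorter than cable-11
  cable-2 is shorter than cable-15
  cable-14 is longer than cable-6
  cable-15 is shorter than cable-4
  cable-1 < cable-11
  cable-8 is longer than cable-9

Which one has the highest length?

cable-8

Chaining downward from cable-8: directly below it, cable-10, cable-1, cable-7, cable-9, cable-11; then cable-6, cable-12, cable-4; then cable-2, cable-15, cable-14.
That covers every other element, and nothing is given above cable-8, so cable-8 is the highest length.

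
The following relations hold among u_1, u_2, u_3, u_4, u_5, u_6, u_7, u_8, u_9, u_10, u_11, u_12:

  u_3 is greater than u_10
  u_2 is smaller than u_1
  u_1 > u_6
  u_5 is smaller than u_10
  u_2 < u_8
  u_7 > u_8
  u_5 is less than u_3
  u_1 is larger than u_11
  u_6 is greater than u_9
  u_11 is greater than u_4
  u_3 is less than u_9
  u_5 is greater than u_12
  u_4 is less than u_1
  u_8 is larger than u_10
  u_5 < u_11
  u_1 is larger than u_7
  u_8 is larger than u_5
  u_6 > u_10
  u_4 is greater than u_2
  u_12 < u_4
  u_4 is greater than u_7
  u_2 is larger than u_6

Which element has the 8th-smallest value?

u_8

The consecutive relations fix a unique order: u_12 < u_5 < u_10 < u_3 < u_9 < u_6 < u_2 < u_8 < u_7 < u_4 < u_11 < u_1.
The 8th smallest is u_8.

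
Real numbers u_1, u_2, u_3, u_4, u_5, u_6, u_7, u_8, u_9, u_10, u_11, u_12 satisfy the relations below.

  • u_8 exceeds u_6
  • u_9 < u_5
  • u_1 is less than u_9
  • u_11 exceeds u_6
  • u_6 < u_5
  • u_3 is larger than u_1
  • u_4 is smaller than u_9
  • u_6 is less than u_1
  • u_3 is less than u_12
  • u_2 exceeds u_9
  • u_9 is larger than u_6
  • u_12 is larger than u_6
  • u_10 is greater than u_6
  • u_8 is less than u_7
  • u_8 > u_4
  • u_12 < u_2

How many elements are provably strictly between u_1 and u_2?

3

Chaining upward from u_1 reaches: u_3, u_9, u_12, u_5.
Chaining downward from u_2 reaches: u_6, u_3, u_4, u_9, u_12.
Strictly between u_1 and u_2 are those in both lists: u_3, u_9, u_12 — 3 elements.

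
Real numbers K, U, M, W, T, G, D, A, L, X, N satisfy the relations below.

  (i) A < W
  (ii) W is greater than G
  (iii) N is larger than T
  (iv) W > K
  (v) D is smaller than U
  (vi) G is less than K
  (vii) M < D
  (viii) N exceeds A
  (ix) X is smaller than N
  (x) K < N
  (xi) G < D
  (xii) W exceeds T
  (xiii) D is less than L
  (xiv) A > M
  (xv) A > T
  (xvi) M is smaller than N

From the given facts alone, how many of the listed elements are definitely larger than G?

Directly above G: D, K, W.
One step further: L, U, N (6 so far).
Nothing else is reachable above G; 6 in all.

6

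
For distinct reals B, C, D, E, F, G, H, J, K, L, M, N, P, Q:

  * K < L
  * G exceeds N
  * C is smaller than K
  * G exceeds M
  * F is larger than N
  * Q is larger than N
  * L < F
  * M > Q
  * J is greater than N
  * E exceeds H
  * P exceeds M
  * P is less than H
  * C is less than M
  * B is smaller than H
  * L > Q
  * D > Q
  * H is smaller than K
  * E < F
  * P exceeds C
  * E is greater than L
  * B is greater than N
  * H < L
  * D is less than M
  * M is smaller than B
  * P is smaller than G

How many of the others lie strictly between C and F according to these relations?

The relations place C below F. An element lies strictly between them when it is forced above C and also forced below F.
Above C: {M, P, B, H, K, L, E, G}. Below F: {N, Q, D, M, P, B, H, K, L, E}.
Intersection: {M, P, B, H, K, L, E} — 7.

7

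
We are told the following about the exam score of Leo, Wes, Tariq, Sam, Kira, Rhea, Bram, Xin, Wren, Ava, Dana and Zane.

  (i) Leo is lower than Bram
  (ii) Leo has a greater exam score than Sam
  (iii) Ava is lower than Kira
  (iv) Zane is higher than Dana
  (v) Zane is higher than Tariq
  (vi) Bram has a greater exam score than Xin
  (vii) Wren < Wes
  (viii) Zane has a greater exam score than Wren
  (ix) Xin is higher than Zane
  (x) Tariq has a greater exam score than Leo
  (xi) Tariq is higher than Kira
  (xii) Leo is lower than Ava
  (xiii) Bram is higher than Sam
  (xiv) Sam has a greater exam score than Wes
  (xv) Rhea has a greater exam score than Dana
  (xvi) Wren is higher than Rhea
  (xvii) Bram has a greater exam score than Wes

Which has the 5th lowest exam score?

The consecutive relations fix a unique order: Dana < Rhea < Wren < Wes < Sam < Leo < Ava < Kira < Tariq < Zane < Xin < Bram.
The 5th smallest is Sam.

Sam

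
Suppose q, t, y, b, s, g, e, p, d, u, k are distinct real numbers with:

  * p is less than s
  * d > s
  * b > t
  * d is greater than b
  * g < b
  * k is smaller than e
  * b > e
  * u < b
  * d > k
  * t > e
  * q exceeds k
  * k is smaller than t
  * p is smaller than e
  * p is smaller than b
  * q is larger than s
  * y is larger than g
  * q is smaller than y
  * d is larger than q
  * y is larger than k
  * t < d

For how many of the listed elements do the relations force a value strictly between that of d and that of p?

5

The relations place p below d. An element lies strictly between them when it is forced above p and also forced below d.
Above p: {e, s, t, b, q, y}. Below d: {k, e, g, u, s, t, b, q}.
Intersection: {e, s, t, b, q} — 5.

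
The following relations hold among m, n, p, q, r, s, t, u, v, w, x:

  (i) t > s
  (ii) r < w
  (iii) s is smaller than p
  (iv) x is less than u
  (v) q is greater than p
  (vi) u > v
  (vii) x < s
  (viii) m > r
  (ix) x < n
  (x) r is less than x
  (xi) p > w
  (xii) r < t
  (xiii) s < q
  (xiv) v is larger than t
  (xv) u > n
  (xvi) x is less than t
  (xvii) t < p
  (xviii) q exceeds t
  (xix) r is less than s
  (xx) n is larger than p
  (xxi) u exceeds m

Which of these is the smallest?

r

Chaining upward from r: directly above it, x, s, w, m, t; then p, n, v, u, q.
That covers every other element, and nothing is given below r, so r is the smallest.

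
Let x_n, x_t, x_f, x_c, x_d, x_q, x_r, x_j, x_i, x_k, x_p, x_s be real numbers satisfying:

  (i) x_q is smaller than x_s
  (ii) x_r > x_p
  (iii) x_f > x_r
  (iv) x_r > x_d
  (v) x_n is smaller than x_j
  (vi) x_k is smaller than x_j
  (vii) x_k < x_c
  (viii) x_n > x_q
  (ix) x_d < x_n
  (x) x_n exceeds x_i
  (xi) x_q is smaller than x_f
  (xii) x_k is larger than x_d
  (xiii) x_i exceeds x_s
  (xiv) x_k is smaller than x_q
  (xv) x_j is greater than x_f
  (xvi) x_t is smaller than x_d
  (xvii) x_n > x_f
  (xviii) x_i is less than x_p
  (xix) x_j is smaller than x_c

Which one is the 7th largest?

x_i

Piecing the relations together gives one ordering: x_t < x_d < x_k < x_q < x_s < x_i < x_p < x_r < x_f < x_n < x_j < x_c.
Counting 7 from the largest end gives x_i.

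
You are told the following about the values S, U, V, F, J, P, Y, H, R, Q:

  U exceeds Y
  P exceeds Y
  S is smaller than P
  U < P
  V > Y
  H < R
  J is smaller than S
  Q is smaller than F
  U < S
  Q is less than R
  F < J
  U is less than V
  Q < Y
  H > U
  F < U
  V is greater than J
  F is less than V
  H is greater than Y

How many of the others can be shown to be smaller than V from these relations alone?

Directly below V: F, Y, U, J.
One step further: Q (5 so far).
Nothing else is reachable below V; 5 in all.

5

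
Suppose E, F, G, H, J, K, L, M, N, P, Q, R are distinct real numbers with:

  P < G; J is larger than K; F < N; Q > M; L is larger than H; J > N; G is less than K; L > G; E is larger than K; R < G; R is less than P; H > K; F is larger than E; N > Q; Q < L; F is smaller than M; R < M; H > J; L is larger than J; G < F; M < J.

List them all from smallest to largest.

R < P < G < K < E < F < M < Q < N < J < H < L

Nothing is placed below R, so it is least; from there R < P; P < G; G < K; K < E; E < F; F < M; M < Q; Q < N; N < J; J < H; H < L, each given directly.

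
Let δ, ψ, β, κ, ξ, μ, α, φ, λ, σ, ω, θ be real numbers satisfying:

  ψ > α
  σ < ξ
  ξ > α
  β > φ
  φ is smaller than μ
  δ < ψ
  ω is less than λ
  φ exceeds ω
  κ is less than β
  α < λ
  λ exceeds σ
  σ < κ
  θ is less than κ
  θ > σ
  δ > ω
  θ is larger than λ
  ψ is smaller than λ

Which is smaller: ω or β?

ω < δ < ψ < λ < θ < κ < β, by transitivity through δ, ψ, λ, θ, κ.
So ω < β; ω is the smaller of the two.

ω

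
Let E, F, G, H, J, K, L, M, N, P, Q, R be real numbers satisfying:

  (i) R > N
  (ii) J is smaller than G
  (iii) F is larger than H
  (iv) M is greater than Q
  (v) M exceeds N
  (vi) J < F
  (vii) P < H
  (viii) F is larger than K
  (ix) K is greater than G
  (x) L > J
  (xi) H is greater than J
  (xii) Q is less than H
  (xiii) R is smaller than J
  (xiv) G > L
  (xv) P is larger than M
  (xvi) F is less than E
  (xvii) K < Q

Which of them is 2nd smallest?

Piecing the relations together gives one ordering: N < R < J < L < G < K < Q < M < P < H < F < E.
Counting 2 from the smallest end gives R.

R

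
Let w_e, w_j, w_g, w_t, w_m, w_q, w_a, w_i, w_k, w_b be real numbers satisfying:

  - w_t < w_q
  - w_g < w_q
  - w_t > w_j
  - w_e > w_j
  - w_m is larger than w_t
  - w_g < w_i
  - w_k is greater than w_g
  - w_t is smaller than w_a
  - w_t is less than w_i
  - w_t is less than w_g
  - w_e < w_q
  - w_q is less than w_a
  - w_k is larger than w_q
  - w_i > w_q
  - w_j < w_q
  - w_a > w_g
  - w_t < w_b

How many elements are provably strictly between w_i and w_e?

The relations place w_e below w_i. An element lies strictly between them when it is forced above w_e and also forced below w_i.
Above w_e: {w_q, w_k, w_a}. Below w_i: {w_j, w_t, w_g, w_q}.
Intersection: {w_q} — 1.

1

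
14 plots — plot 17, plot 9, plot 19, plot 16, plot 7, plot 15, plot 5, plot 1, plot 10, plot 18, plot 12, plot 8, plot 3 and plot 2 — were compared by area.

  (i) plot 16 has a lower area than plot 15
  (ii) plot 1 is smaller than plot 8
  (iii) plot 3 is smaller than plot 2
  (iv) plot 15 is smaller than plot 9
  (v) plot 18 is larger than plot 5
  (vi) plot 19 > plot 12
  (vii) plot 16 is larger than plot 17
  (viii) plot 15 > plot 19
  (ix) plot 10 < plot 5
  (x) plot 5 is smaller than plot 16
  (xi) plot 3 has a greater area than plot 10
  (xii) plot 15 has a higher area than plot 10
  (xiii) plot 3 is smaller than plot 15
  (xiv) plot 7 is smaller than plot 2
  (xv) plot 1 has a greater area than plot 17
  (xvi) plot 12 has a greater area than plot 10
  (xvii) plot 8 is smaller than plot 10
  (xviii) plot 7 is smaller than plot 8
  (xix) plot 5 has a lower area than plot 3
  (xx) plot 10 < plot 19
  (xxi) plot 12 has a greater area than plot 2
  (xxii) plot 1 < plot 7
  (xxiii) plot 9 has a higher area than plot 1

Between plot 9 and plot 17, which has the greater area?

Chaining the given relations: plot 17 < plot 1 < plot 8 < plot 10 < plot 5 < plot 3 < plot 2 < plot 12 < plot 19 < plot 15 < plot 9.
So plot 17 < plot 9; plot 9 is the larger of the two.

plot 9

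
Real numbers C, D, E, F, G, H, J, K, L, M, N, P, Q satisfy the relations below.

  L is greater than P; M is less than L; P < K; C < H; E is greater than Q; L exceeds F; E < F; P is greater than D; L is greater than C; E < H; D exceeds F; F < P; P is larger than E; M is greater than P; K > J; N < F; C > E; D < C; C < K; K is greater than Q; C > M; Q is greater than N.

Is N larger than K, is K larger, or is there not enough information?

K

N < Q and Q < E give N < E.
With E < F: N < Q < E < F.
With F < D: N < Q < E < F < D.
With D < P: N < Q < E < F < D < P.
Then P < M extends the chain to M.
With M < C: N < Q < E < F < D < P < M < C.
Then C < K extends the chain to K.
So K is larger.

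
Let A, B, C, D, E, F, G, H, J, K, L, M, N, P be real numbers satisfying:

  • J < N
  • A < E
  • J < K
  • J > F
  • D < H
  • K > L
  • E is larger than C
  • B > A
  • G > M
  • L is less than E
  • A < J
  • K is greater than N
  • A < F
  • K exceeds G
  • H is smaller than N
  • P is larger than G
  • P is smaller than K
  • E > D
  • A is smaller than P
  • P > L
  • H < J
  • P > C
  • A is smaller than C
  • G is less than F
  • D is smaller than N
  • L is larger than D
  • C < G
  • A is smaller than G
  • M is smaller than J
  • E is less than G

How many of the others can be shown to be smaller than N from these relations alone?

10

The elements the relations force below N are D, H, M, A, C, L, E, G, F, J — no chain reaches any other.
That is 10.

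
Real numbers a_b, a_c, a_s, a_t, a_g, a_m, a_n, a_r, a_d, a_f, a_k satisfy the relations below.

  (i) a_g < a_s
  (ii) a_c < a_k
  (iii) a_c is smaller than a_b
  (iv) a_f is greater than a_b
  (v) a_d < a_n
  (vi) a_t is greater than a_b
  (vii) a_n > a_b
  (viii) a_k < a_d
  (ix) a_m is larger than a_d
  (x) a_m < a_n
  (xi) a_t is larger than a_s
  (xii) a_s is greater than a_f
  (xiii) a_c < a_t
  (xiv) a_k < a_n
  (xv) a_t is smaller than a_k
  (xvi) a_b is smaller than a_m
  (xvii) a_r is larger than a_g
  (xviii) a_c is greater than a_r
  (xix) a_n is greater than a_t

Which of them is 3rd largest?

a_d

Chaining the given pairs: a_g < a_r < a_c < a_b < a_f < a_s < a_t < a_k < a_d < a_m < a_n.
The 3rd largest is a_d.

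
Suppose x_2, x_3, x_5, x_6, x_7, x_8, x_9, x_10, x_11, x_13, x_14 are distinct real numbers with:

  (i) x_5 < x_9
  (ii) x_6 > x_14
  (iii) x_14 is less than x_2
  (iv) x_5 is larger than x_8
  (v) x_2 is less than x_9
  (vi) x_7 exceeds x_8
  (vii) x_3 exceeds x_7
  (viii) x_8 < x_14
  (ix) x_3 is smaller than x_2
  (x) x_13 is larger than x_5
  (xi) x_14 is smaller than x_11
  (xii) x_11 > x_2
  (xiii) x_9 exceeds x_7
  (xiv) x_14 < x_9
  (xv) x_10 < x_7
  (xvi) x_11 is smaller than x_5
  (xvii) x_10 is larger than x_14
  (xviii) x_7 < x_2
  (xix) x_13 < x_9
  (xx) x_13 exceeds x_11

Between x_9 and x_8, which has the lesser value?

x_8 < x_14 < x_10 < x_7 < x_3 < x_2 < x_11 < x_5 < x_9, by transitivity through x_14, x_10, x_7, x_3, x_2, x_11, x_5.
So x_8 < x_9; x_8 is the smaller of the two.

x_8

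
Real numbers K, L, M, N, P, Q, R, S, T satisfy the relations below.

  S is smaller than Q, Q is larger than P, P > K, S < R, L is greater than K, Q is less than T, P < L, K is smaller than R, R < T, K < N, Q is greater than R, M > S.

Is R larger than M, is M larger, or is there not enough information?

Following every chain through R: above R we get Q, T; below R we get S, K.
M is not reached, and no chain runs the other way from M to R.
So the given relations leave the order of R and M undetermined.

undetermined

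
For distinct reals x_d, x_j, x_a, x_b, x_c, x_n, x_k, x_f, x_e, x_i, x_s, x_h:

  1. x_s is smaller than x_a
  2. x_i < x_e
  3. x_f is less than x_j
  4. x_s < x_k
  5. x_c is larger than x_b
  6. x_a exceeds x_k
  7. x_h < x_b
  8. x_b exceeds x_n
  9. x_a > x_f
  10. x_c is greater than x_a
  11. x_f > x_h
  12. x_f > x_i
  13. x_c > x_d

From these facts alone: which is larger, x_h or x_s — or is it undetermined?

undetermined

Following every chain through x_s: above x_s we get x_k, x_a, x_c.
x_h is not reached, and no chain runs the other way from x_h to x_s.
So the given relations leave the order of x_s and x_h undetermined.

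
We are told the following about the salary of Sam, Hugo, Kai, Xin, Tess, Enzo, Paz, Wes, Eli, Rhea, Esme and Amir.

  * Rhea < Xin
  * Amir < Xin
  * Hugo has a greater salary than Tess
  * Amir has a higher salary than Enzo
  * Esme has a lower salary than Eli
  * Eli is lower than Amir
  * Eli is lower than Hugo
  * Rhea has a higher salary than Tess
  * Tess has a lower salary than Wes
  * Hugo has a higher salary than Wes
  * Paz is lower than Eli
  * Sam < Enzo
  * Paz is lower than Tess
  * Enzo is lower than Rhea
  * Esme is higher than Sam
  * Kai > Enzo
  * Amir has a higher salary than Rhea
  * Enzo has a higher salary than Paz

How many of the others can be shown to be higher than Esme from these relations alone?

From Esme the given relations immediately reach Eli.
From those, Amir, Hugo — 3 in total.
From those, Xin — 4 in total.
No other element is forced above Esme by the given relations, so the count is 4.

4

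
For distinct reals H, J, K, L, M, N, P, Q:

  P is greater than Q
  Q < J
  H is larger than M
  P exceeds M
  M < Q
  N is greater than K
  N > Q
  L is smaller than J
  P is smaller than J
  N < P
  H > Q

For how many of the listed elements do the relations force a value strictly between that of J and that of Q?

Chaining upward from Q reaches: H, N, P.
Chaining downward from J reaches: M, K, L, N, P.
Strictly between Q and J are those in both lists: N, P — 2 elements.

2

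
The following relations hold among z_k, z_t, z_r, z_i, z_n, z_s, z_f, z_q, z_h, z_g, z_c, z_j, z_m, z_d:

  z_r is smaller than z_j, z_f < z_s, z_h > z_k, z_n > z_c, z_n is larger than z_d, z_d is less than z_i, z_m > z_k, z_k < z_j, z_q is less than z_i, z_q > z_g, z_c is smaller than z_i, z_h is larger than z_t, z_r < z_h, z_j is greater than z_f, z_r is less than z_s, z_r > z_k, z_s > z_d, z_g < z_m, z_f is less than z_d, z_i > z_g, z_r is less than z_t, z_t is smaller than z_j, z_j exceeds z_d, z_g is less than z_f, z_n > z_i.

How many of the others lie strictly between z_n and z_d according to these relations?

Chaining upward from z_d reaches: z_j, z_i, z_s.
Chaining downward from z_n reaches: z_g, z_f, z_c, z_q, z_i.
Strictly between z_d and z_n are those in both lists: z_i — 1 element.

1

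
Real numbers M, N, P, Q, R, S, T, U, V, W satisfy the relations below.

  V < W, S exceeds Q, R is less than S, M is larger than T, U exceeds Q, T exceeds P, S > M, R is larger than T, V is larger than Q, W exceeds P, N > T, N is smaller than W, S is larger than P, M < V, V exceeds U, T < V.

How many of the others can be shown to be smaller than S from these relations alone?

5

The elements the relations force below S are P, T, Q, R, M — no chain reaches any other.
That is 5.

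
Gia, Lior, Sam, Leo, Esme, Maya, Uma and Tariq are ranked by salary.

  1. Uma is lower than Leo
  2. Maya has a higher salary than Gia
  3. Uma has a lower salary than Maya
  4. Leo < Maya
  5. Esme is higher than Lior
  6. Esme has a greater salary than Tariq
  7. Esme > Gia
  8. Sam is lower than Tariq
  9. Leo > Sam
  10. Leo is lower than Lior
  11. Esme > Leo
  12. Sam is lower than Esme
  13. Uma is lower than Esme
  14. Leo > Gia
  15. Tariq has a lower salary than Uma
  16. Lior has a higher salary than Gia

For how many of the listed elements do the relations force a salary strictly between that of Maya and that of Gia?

The relations place Gia below Maya. An element lies strictly between them when it is forced above Gia and also forced below Maya.
Above Gia: {Leo, Lior, Esme}. Below Maya: {Sam, Tariq, Uma, Leo}.
Intersection: {Leo} — 1.

1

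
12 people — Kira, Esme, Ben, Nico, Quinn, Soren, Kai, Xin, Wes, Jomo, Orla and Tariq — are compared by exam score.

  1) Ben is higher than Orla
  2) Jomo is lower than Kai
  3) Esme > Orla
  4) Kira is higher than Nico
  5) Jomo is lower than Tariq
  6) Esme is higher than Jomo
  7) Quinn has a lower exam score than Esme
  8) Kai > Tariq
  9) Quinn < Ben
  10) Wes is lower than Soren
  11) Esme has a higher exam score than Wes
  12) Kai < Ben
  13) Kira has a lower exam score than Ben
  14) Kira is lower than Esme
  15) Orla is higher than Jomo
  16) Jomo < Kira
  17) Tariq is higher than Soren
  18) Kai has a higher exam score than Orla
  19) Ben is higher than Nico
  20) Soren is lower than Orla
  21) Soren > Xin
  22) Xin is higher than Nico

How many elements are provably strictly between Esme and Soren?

The relations place Soren below Esme. An element lies strictly between them when it is forced above Soren and also forced below Esme.
Above Soren: {Tariq, Orla, Kai, Ben}. Below Esme: {Quinn, Nico, Wes, Xin, Jomo, Kira, Orla}.
Intersection: {Orla} — 1.

1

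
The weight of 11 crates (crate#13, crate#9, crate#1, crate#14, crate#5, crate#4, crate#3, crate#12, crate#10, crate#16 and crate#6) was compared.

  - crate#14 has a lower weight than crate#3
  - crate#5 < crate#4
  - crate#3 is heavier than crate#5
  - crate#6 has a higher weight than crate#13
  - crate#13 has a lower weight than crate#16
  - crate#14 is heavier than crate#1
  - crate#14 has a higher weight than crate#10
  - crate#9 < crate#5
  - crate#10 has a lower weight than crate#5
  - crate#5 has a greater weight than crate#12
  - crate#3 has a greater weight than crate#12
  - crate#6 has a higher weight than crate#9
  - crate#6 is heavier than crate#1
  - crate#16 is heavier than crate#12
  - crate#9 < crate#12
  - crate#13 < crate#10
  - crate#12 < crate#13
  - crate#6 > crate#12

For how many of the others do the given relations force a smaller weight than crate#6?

From crate#6 the given relations immediately reach crate#9, crate#1, crate#12, crate#13.
Nothing else is reachable below crate#6; 4 in all.

4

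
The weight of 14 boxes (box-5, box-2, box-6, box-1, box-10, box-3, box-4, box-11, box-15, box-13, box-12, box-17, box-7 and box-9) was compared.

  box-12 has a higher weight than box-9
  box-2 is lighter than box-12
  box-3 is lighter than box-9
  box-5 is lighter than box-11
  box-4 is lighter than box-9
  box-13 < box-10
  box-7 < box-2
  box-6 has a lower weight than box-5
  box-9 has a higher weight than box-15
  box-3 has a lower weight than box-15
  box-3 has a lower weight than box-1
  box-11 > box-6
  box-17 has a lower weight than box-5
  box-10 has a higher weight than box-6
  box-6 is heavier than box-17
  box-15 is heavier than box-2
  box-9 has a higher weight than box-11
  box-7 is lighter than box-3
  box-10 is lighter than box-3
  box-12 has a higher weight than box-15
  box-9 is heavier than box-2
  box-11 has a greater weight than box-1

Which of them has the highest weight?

box-7 is not greatest since box-7 < box-3; box-13 is not greatest since box-13 < box-10; box-17 is not greatest since box-17 < box-5; box-6 is not greatest since box-6 < box-5; box-5 is not greatest since box-5 < box-11; box-4 is not greatest since box-4 < box-9; box-2 is not greatest since box-2 < box-9; box-10 is not greatest since box-10 < box-3; box-3 is not greatest since box-3 < box-1; box-1 is not greatest since box-1 < box-11; box-15 is not greatest since box-15 < box-9; box-11 is not greatest since box-11 < box-9; box-9 is not greatest since box-9 < box-12.
Only box-12 has nothing above it, so box-12 is the highest weight.

box-12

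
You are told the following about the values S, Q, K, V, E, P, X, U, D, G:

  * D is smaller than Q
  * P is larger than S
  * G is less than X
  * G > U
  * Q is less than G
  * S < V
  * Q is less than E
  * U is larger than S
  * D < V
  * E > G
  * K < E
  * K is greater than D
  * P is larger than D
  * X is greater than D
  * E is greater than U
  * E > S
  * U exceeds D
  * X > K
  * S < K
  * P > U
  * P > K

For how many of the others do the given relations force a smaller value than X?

6

Directly below X: D, K, G.
One step further: S, U, Q (6 so far).
Nothing else is reachable below X; 6 in all.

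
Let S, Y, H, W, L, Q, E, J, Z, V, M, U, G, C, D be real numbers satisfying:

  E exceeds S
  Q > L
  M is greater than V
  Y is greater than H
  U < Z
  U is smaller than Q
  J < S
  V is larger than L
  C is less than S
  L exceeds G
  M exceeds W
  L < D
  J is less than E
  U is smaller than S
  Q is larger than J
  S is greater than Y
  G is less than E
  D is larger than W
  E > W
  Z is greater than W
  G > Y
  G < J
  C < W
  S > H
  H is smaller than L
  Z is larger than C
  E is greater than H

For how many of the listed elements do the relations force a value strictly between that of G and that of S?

Chaining upward from G reaches: J, L, V, Q, M, D, E.
Chaining downward from S reaches: H, Y, J, C, U.
Strictly between G and S are those in both lists: J — 1 element.

1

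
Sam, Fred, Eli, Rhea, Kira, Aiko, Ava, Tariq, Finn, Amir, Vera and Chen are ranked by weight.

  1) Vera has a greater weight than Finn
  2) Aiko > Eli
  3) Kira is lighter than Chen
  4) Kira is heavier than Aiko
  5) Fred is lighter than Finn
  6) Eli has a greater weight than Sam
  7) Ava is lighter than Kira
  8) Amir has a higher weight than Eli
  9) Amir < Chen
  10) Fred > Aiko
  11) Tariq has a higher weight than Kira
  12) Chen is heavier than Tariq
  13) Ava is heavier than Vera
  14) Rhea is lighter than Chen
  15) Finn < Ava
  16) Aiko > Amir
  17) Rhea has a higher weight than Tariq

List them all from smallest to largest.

Each adjacent pair is fixed by a given relation: Sam < Eli; Eli < Amir; Amir < Aiko; Aiko < Fred; Fred < Finn; Finn < Vera; Vera < Ava; Ava < Kira; Kira < Tariq; Tariq < Rhea; Rhea < Chen. Chaining them end to end gives the full order.

Sam < Eli < Amir < Aiko < Fred < Finn < Vera < Ava < Kira < Tariq < Rhea < Chen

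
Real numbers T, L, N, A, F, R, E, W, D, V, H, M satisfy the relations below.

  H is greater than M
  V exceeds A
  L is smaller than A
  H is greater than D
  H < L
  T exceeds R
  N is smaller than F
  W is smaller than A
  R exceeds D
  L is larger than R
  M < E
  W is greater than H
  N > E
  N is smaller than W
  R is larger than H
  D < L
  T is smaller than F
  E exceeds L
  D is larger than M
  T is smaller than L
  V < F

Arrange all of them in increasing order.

Nothing is placed below M, so it is least; from there M < D; D < H; H < R; R < T; T < L; L < E; E < N; N < W; W < A; A < V; V < F, each given directly.

M < D < H < R < T < L < E < N < W < A < V < F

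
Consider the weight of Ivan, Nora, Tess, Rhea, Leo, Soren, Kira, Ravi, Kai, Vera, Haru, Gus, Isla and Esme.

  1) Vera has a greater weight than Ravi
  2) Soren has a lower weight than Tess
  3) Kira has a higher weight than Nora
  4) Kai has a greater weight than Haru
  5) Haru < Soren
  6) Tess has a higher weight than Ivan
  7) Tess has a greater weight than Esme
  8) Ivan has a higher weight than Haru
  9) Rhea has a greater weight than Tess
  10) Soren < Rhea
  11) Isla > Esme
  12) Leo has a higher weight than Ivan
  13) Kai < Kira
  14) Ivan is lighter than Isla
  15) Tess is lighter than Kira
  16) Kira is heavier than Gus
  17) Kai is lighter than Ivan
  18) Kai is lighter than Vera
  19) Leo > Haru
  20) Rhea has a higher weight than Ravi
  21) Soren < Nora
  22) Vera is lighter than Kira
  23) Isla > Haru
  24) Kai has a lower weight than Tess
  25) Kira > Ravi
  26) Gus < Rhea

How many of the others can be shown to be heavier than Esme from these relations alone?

From Esme the given relations immediately reach Tess, Isla.
From those, Kira, Rhea — 4 in total.
No other element is forced above Esme by the given relations, so the count is 4.

4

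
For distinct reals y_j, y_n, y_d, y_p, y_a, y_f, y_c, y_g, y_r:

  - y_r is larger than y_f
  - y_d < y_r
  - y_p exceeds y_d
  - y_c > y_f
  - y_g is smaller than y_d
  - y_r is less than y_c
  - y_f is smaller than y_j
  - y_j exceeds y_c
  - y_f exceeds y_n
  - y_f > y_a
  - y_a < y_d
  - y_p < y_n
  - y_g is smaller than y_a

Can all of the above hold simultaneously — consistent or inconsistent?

consistent

The single ordering y_g < y_a < y_d < y_p < y_n < y_f < y_r < y_c < y_j satisfies every listed relation, so no contradiction arises.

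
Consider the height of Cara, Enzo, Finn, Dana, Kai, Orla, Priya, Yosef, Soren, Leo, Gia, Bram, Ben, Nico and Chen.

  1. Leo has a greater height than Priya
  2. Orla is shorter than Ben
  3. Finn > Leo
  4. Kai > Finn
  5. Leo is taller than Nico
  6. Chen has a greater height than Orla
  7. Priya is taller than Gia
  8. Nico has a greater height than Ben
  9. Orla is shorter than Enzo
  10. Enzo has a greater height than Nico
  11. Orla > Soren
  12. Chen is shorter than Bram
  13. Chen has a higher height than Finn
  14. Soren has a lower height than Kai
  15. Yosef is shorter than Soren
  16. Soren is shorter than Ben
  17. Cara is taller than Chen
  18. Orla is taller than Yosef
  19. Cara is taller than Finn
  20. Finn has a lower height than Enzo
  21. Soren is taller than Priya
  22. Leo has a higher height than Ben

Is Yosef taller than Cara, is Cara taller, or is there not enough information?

Yosef < Soren and Soren < Orla give Yosef < Orla.
With Orla < Ben: Yosef < Soren < Orla < Ben.
With Ben < Nico: Yosef < Soren < Orla < Ben < Nico.
Then Nico < Leo extends the chain to Leo.
With Leo < Finn: Yosef < Soren < Orla < Ben < Nico < Leo < Finn.
Then Finn < Chen extends the chain to Chen.
With Chen < Cara: Yosef < Soren < Orla < Ben < Nico < Leo < Finn < Chen < Cara.
So Cara is taller.

Cara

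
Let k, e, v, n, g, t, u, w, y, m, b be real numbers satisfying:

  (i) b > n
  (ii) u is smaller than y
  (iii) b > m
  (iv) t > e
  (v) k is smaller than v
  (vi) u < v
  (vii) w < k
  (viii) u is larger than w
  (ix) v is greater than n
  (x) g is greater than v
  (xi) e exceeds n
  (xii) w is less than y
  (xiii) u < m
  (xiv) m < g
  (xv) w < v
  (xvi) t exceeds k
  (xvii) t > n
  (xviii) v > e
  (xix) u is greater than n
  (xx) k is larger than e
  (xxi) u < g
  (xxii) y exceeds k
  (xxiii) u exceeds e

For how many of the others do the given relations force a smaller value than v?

Directly below v: n, e, w, k, u.
Nothing else is reachable below v; 5 in all.

5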